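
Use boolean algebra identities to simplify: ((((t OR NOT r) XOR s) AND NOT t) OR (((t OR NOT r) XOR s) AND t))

By distribution ((E AND v) OR (E AND NOT v) = E):
= ((t OR NOT r) XOR s)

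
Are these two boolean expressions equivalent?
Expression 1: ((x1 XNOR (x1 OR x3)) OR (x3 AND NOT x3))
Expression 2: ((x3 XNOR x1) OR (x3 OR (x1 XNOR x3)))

No. Counterexample: with x1=0, x3=1, Expression 1 = 0 but Expression 2 = 1.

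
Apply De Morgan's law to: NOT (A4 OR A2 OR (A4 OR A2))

NOT A4 AND NOT A2 AND NOT (A4 OR A2)
De Morgan's: NOT(OR of terms) = AND of negations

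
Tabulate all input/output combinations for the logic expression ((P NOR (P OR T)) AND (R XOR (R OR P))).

T | P | R | Output
------------------
0 | 0 | 0 | 0
0 | 0 | 1 | 0
0 | 1 | 0 | 0
0 | 1 | 1 | 0
1 | 0 | 0 | 0
1 | 0 | 1 | 0
1 | 1 | 0 | 0
1 | 1 | 1 | 0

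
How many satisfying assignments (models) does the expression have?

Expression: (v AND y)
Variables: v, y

Satisfying assignments: (1,1)
Count: 1 out of 4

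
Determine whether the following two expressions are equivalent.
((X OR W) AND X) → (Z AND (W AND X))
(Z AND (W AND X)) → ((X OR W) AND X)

No, Converse is not equivalent to original (counterexample: W=0, X=1, Z=0)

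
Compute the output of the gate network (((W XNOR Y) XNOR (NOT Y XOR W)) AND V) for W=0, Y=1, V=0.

Substituting: (((0 XNOR 1) XNOR (NOT 1 XOR 0)) AND 0)
= 0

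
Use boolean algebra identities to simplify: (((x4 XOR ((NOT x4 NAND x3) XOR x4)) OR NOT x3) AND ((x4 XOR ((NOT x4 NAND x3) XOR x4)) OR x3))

By distribution ((E OR v) AND (E OR NOT v) = E) then XOR self-cancellation ((E XOR v) XOR v = E):
= (NOT x4 NAND x3)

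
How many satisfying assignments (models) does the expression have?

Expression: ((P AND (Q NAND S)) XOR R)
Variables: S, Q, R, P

Satisfying assignments: (0,0,0,1), (0,0,1,0), (0,1,0,1), (0,1,1,0), (1,0,0,1), (1,0,1,0), (1,1,1,0), (1,1,1,1)
Count: 8 out of 16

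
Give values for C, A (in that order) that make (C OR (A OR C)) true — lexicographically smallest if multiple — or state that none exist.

C=0, A=1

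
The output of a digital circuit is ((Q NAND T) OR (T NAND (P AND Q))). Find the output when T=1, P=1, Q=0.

Substituting: ((0 NAND 1) OR (1 NAND (1 AND 0)))
= 1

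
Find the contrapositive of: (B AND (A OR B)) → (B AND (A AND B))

Contrapositive: NOT (B AND (A AND B)) → NOT (B AND (A OR B))
Note: A statement and its contrapositive are logically equivalent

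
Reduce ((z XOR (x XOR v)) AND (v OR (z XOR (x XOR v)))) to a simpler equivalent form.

By absorption (E AND (E OR v) = E):
= (z XOR (x XOR v))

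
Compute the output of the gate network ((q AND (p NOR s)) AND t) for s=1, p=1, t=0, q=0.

Substituting: ((0 AND (1 NOR 1)) AND 0)
= 0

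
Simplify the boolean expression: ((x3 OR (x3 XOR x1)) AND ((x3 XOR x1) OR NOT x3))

By distribution ((E OR v) AND (E OR NOT v) = E):
= (x3 XOR x1)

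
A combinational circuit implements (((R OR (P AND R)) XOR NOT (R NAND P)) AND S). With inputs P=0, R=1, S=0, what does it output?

Substituting: (((1 OR (0 AND 1)) XOR NOT (1 NAND 0)) AND 0)
= 0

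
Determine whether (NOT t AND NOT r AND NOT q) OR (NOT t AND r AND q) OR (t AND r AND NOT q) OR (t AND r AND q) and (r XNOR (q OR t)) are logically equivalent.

Yes, they are equivalent — the two output columns agree on all 8 assignments:
t | r | q | Expression 1 | Expression 2
---------------------------------------
0 | 0 | 0 | 1 | 1
0 | 0 | 1 | 0 | 0
0 | 1 | 0 | 0 | 0
0 | 1 | 1 | 1 | 1
1 | 0 | 0 | 0 | 0
1 | 0 | 1 | 0 | 0
1 | 1 | 0 | 1 | 1
1 | 1 | 1 | 1 | 1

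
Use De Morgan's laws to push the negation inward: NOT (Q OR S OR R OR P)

NOT Q AND NOT S AND NOT R AND NOT P
De Morgan's: NOT(OR of terms) = AND of negations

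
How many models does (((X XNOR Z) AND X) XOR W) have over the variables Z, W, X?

Satisfying assignments: (0,1,0), (0,1,1), (1,0,1), (1,1,0)
Count: 4 out of 8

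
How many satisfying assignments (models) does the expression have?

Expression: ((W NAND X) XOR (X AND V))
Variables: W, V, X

Satisfying assignments: (0,0,0), (0,0,1), (0,1,0), (1,0,0), (1,1,0), (1,1,1)
Count: 6 out of 8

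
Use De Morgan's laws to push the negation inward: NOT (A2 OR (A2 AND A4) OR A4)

NOT A2 AND NOT (A2 AND A4) AND NOT A4
De Morgan's: NOT(OR of terms) = AND of negations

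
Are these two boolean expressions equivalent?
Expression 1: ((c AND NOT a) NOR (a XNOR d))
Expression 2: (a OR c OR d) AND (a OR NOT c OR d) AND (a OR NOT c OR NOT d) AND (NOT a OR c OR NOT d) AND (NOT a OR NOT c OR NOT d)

Yes, they are equivalent — the two output columns agree on all 8 assignments:
a | c | d | Expression 1 | Expression 2
---------------------------------------
0 | 0 | 0 | 0 | 0
0 | 0 | 1 | 1 | 1
0 | 1 | 0 | 0 | 0
0 | 1 | 1 | 0 | 0
1 | 0 | 0 | 1 | 1
1 | 0 | 1 | 0 | 0
1 | 1 | 0 | 1 | 1
1 | 1 | 1 | 0 | 0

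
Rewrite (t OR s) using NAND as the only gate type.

((t NAND t) NAND (s NAND s))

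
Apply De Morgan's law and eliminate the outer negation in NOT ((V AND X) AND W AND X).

NOT (V AND X) OR NOT W OR NOT X
De Morgan's: NOT(AND of terms) = OR of negations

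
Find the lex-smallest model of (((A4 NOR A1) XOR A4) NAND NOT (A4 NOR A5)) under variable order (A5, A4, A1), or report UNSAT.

A5=0, A4=0, A1=0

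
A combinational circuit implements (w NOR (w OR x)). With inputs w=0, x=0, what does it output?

Substituting: (0 NOR (0 OR 0))
= 1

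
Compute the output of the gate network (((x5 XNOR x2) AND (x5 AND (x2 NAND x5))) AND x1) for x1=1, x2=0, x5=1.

Substituting: (((1 XNOR 0) AND (1 AND (0 NAND 1))) AND 1)
= 0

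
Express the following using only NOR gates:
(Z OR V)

((Z NOR V) NOR (Z NOR V))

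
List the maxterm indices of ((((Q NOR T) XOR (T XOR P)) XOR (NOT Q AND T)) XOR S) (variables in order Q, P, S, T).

ΠM(1, 2, 4, 7, 8, 11, 13, 14) = (Q OR P OR S OR NOT T) AND (Q OR P OR NOT S OR T) AND (Q OR NOT P OR S OR T) AND (Q OR NOT P OR NOT S OR NOT T) AND (NOT Q OR P OR S OR T) AND (NOT Q OR P OR NOT S OR NOT T) AND (NOT Q OR NOT P OR S OR NOT T) AND (NOT Q OR NOT P OR NOT S OR T)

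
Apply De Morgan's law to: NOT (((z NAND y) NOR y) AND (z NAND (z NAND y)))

NOT ((z NAND y) NOR y) OR NOT (z NAND (z NAND y))
De Morgan's: NOT(AND of terms) = OR of negations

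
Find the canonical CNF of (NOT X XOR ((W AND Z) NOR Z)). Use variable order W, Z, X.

(W OR Z OR X) AND (W OR NOT Z OR NOT X) AND (NOT W OR Z OR X) AND (NOT W OR NOT Z OR NOT X)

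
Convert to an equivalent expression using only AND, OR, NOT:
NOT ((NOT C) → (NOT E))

(NOT C) AND E
(Negated implication: NOT(A → B) = A AND NOT B)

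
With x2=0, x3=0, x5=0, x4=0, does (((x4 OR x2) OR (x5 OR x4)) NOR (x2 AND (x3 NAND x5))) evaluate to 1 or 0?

Substituting: (((0 OR 0) OR (0 OR 0)) NOR (0 AND (0 NAND 0)))
= 1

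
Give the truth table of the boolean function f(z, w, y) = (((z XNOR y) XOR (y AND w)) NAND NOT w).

z | w | y | Output
------------------
0 | 0 | 0 | 0
0 | 0 | 1 | 1
0 | 1 | 0 | 1
0 | 1 | 1 | 1
1 | 0 | 0 | 1
1 | 0 | 1 | 0
1 | 1 | 0 | 1
1 | 1 | 1 | 1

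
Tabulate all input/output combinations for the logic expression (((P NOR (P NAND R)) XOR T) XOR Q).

T | Q | P | R | Output
----------------------
0 | 0 | 0 | 0 | 0
0 | 0 | 0 | 1 | 0
0 | 0 | 1 | 0 | 0
0 | 0 | 1 | 1 | 0
0 | 1 | 0 | 0 | 1
0 | 1 | 0 | 1 | 1
0 | 1 | 1 | 0 | 1
0 | 1 | 1 | 1 | 1
1 | 0 | 0 | 0 | 1
1 | 0 | 0 | 1 | 1
1 | 0 | 1 | 0 | 1
1 | 0 | 1 | 1 | 1
1 | 1 | 0 | 0 | 0
1 | 1 | 0 | 1 | 0
1 | 1 | 1 | 0 | 0
1 | 1 | 1 | 1 | 0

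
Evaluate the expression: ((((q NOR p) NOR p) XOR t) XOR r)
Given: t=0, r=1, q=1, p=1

Substituting: ((((1 NOR 1) NOR 1) XOR 0) XOR 1)
= 1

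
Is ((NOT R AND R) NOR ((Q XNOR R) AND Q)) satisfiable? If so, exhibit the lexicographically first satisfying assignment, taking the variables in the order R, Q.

R=0, Q=0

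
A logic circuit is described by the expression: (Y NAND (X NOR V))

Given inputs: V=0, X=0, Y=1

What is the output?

Substituting: (1 NAND (0 NOR 0))
= 0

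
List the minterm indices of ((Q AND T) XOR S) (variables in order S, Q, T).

Σm(3, 4, 5, 6) = (NOT S AND Q AND T) OR (S AND NOT Q AND NOT T) OR (S AND NOT Q AND T) OR (S AND Q AND NOT T)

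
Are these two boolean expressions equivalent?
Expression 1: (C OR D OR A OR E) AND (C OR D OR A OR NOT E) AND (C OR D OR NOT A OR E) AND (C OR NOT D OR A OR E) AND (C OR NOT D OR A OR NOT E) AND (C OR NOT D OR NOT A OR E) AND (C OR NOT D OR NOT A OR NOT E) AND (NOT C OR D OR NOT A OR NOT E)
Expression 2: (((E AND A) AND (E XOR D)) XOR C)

Yes, they are equivalent — the two output columns agree on all 16 assignments:
C | D | A | E | Expression 1 | Expression 2
-------------------------------------------
0 | 0 | 0 | 0 | 0 | 0
0 | 0 | 0 | 1 | 0 | 0
0 | 0 | 1 | 0 | 0 | 0
0 | 0 | 1 | 1 | 1 | 1
0 | 1 | 0 | 0 | 0 | 0
0 | 1 | 0 | 1 | 0 | 0
0 | 1 | 1 | 0 | 0 | 0
0 | 1 | 1 | 1 | 0 | 0
1 | 0 | 0 | 0 | 1 | 1
1 | 0 | 0 | 1 | 1 | 1
1 | 0 | 1 | 0 | 1 | 1
1 | 0 | 1 | 1 | 0 | 0
1 | 1 | 0 | 0 | 1 | 1
1 | 1 | 0 | 1 | 1 | 1
1 | 1 | 1 | 0 | 1 | 1
1 | 1 | 1 | 1 | 1 | 1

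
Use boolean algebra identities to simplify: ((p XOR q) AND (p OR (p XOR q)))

By absorption (E AND (E OR v) = E):
= (p XOR q)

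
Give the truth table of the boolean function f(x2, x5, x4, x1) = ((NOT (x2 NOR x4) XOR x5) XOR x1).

x2 | x5 | x4 | x1 | Output
--------------------------
0 | 0 | 0 | 0 | 0
0 | 0 | 0 | 1 | 1
0 | 0 | 1 | 0 | 1
0 | 0 | 1 | 1 | 0
0 | 1 | 0 | 0 | 1
0 | 1 | 0 | 1 | 0
0 | 1 | 1 | 0 | 0
0 | 1 | 1 | 1 | 1
1 | 0 | 0 | 0 | 1
1 | 0 | 0 | 1 | 0
1 | 0 | 1 | 0 | 1
1 | 0 | 1 | 1 | 0
1 | 1 | 0 | 0 | 0
1 | 1 | 0 | 1 | 1
1 | 1 | 1 | 0 | 0
1 | 1 | 1 | 1 | 1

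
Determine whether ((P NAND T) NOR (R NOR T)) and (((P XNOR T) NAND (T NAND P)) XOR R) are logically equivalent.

No. Counterexample: with R=0, T=0, P=1, Expression 1 = 0 but Expression 2 = 1.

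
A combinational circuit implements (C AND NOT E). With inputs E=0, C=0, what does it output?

Substituting: (0 AND NOT 0)
= 0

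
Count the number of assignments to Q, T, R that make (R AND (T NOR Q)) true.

Satisfying assignments: (0,0,1)
Count: 1 out of 8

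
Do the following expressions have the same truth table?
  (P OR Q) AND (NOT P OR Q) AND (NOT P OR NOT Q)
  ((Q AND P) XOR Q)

Yes, they are equivalent — the two output columns agree on all 4 assignments:
P | Q | Expression 1 | Expression 2
-----------------------------------
0 | 0 | 0 | 0
0 | 1 | 1 | 1
1 | 0 | 0 | 0
1 | 1 | 0 | 0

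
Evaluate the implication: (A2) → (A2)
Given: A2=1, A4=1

Antecedent (A2) = 1; consequent (A2) = 1.
1 → 1 = 1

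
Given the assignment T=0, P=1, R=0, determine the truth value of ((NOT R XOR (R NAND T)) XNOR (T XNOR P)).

Substituting: ((NOT 0 XOR (0 NAND 0)) XNOR (0 XNOR 1))
= 1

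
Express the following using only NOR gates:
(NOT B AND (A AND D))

(((B NOR B) NOR (B NOR B)) NOR (((A NOR A) NOR (D NOR D)) NOR ((A NOR A) NOR (D NOR D))))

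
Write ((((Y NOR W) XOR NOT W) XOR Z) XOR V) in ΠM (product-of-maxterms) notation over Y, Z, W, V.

ΠM(0, 2, 5, 7, 9, 10, 12, 15) = (Y OR Z OR W OR V) AND (Y OR Z OR NOT W OR V) AND (Y OR NOT Z OR W OR NOT V) AND (Y OR NOT Z OR NOT W OR NOT V) AND (NOT Y OR Z OR W OR NOT V) AND (NOT Y OR Z OR NOT W OR V) AND (NOT Y OR NOT Z OR W OR V) AND (NOT Y OR NOT Z OR NOT W OR NOT V)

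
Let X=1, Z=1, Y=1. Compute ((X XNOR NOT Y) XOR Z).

Substituting: ((1 XNOR NOT 1) XOR 1)
= 1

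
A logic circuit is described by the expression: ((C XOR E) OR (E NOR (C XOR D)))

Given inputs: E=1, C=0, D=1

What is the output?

Substituting: ((0 XOR 1) OR (1 NOR (0 XOR 1)))
= 1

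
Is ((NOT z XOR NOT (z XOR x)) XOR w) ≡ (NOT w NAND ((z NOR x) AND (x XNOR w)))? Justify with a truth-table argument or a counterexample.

No. Counterexample: with x=0, w=0, z=1, Expression 1 = 0 but Expression 2 = 1.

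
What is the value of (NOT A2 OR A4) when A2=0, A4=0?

Substituting: (NOT 0 OR 0)
= 1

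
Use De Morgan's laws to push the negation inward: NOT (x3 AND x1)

NOT x3 OR NOT x1
De Morgan's: NOT(AND of terms) = OR of negations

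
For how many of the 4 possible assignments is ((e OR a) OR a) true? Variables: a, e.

Satisfying assignments: (0,1), (1,0), (1,1)
Count: 3 out of 4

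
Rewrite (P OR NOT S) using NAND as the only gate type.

((P NAND P) NAND ((S NAND S) NAND (S NAND S)))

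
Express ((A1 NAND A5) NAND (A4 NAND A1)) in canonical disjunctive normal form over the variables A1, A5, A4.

(A1 AND NOT A5 AND A4) OR (A1 AND A5 AND NOT A4) OR (A1 AND A5 AND A4)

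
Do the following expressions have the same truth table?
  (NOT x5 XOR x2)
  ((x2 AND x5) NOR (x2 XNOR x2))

No. Counterexample: with x2=0, x5=0, Expression 1 = 1 but Expression 2 = 0.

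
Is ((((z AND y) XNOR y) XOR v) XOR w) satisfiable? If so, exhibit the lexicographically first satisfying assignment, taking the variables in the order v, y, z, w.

v=0, y=0, z=0, w=0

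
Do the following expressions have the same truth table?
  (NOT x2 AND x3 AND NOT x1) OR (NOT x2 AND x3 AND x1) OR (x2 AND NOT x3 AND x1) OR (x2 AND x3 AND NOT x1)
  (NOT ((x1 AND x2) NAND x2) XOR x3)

Yes, they are equivalent — the two output columns agree on all 8 assignments:
x2 | x3 | x1 | Expression 1 | Expression 2
------------------------------------------
0 | 0 | 0 | 0 | 0
0 | 0 | 1 | 0 | 0
0 | 1 | 0 | 1 | 1
0 | 1 | 1 | 1 | 1
1 | 0 | 0 | 0 | 0
1 | 0 | 1 | 1 | 1
1 | 1 | 0 | 1 | 1
1 | 1 | 1 | 0 | 0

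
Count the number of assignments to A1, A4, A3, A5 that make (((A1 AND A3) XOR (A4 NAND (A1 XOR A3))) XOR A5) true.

Satisfying assignments: (0,0,0,0), (0,0,1,0), (0,1,0,0), (0,1,1,1), (1,0,0,0), (1,0,1,1), (1,1,0,1), (1,1,1,1)
Count: 8 out of 16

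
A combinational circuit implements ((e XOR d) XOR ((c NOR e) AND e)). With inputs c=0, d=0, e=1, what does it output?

Substituting: ((1 XOR 0) XOR ((0 NOR 1) AND 1))
= 1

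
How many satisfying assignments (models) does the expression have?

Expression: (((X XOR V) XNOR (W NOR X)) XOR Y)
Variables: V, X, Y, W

Satisfying assignments: (0,0,0,1), (0,0,1,0), (0,1,1,0), (0,1,1,1), (1,0,0,0), (1,0,1,1), (1,1,0,0), (1,1,0,1)
Count: 8 out of 16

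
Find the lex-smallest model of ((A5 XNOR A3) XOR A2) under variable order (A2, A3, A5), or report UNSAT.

A2=0, A3=0, A5=0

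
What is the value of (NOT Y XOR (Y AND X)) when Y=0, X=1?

Substituting: (NOT 0 XOR (0 AND 1))
= 1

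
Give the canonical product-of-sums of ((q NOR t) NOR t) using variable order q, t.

ΠM(0, 1, 3) = (q OR t) AND (q OR NOT t) AND (NOT q OR NOT t)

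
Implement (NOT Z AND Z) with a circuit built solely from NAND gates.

(((Z NAND Z) NAND Z) NAND ((Z NAND Z) NAND Z))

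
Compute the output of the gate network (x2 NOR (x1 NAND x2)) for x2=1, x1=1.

Substituting: (1 NOR (1 NAND 1))
= 0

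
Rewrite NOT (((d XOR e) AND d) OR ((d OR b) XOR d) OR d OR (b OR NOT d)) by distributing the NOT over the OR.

NOT ((d XOR e) AND d) AND NOT ((d OR b) XOR d) AND NOT d AND NOT (b OR NOT d)
De Morgan's: NOT(OR of terms) = AND of negations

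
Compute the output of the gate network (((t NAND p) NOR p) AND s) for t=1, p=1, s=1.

Substituting: (((1 NAND 1) NOR 1) AND 1)
= 0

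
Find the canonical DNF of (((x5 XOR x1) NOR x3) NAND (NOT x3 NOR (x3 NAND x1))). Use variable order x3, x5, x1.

(NOT x3 AND NOT x5 AND NOT x1) OR (NOT x3 AND NOT x5 AND x1) OR (NOT x3 AND x5 AND NOT x1) OR (NOT x3 AND x5 AND x1) OR (x3 AND NOT x5 AND NOT x1) OR (x3 AND NOT x5 AND x1) OR (x3 AND x5 AND NOT x1) OR (x3 AND x5 AND x1)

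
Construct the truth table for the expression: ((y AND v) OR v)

y | v | Output
--------------
0 | 0 | 0
0 | 1 | 1
1 | 0 | 0
1 | 1 | 1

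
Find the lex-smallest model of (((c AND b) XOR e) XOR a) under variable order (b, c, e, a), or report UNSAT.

b=0, c=0, e=0, a=1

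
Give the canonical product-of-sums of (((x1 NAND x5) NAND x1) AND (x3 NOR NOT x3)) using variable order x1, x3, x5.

ΠM(0, 1, 2, 3, 4, 5, 6, 7) = (x1 OR x3 OR x5) AND (x1 OR x3 OR NOT x5) AND (x1 OR NOT x3 OR x5) AND (x1 OR NOT x3 OR NOT x5) AND (NOT x1 OR x3 OR x5) AND (NOT x1 OR x3 OR NOT x5) AND (NOT x1 OR NOT x3 OR x5) AND (NOT x1 OR NOT x3 OR NOT x5)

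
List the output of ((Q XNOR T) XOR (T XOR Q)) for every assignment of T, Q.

T | Q | Output
--------------
0 | 0 | 1
0 | 1 | 1
1 | 0 | 1
1 | 1 | 1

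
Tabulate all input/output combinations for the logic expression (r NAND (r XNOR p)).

r | p | Output
--------------
0 | 0 | 1
0 | 1 | 1
1 | 0 | 1
1 | 1 | 0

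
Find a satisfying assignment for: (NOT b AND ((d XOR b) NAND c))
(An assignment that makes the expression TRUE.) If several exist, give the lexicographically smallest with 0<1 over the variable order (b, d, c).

b=0, d=0, c=0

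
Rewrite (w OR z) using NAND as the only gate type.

((w NAND w) NAND (z NAND z))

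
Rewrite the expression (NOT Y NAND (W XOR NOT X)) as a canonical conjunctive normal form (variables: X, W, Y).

(X OR W OR Y) AND (NOT X OR NOT W OR Y)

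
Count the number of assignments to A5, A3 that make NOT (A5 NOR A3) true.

Satisfying assignments: (0,1), (1,0), (1,1)
Count: 3 out of 4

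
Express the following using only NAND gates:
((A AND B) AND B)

((((A NAND B) NAND (A NAND B)) NAND B) NAND (((A NAND B) NAND (A NAND B)) NAND B))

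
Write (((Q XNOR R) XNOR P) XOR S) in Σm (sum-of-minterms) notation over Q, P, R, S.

Σm(1, 2, 4, 7, 8, 11, 13, 14) = (NOT Q AND NOT P AND NOT R AND S) OR (NOT Q AND NOT P AND R AND NOT S) OR (NOT Q AND P AND NOT R AND NOT S) OR (NOT Q AND P AND R AND S) OR (Q AND NOT P AND NOT R AND NOT S) OR (Q AND NOT P AND R AND S) OR (Q AND P AND NOT R AND S) OR (Q AND P AND R AND NOT S)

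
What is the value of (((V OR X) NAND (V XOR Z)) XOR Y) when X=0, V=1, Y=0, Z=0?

Substituting: (((1 OR 0) NAND (1 XOR 0)) XOR 0)
= 0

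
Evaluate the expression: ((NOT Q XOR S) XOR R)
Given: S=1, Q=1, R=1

Substituting: ((NOT 1 XOR 1) XOR 1)
= 0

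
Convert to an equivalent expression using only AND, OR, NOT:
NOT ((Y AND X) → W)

(Y AND X) AND NOT W
(Negated implication: NOT(A → B) = A AND NOT B)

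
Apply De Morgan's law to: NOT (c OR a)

NOT c AND NOT a
De Morgan's: NOT(OR of terms) = AND of negations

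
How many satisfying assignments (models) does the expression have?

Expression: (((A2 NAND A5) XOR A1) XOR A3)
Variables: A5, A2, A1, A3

Satisfying assignments: (0,0,0,0), (0,0,1,1), (0,1,0,0), (0,1,1,1), (1,0,0,0), (1,0,1,1), (1,1,0,1), (1,1,1,0)
Count: 8 out of 16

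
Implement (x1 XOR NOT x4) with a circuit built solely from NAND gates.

((x1 NAND (x1 NAND (x4 NAND x4))) NAND ((x4 NAND x4) NAND (x1 NAND (x4 NAND x4))))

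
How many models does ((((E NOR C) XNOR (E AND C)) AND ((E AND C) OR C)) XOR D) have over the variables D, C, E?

Satisfying assignments: (0,1,0), (1,0,0), (1,0,1), (1,1,1)
Count: 4 out of 8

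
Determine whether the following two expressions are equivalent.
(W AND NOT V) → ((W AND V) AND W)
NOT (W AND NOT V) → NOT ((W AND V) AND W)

No, Inverse is not equivalent to original (counterexample: V=0, W=1)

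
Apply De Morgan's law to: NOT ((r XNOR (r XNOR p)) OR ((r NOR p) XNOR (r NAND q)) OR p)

NOT (r XNOR (r XNOR p)) AND NOT ((r NOR p) XNOR (r NAND q)) AND NOT p
De Morgan's: NOT(OR of terms) = AND of negations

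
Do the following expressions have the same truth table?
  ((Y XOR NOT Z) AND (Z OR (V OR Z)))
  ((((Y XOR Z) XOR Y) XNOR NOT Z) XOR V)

No. Counterexample: with Y=0, V=1, Z=1, Expression 1 = 0 but Expression 2 = 1.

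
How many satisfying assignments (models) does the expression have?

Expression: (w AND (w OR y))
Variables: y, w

Satisfying assignments: (0,1), (1,1)
Count: 2 out of 4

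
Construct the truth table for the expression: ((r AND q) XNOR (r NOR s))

s | q | r | Output
------------------
0 | 0 | 0 | 0
0 | 0 | 1 | 1
0 | 1 | 0 | 0
0 | 1 | 1 | 0
1 | 0 | 0 | 1
1 | 0 | 1 | 1
1 | 1 | 0 | 1
1 | 1 | 1 | 0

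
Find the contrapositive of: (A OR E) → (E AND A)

Contrapositive: NOT (E AND A) → NOT (A OR E)
Note: A statement and its contrapositive are logically equivalent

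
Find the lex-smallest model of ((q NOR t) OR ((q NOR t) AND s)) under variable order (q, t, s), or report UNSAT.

q=0, t=0, s=0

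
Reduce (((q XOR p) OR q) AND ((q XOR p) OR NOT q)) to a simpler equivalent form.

By distribution ((E OR v) AND (E OR NOT v) = E):
= (q XOR p)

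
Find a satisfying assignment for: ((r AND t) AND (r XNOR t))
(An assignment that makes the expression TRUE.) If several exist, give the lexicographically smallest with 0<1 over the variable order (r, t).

r=1, t=1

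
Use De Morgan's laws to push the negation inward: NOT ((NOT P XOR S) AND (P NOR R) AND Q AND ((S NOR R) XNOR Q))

NOT (NOT P XOR S) OR NOT (P NOR R) OR NOT Q OR NOT ((S NOR R) XNOR Q)
De Morgan's: NOT(AND of terms) = OR of negations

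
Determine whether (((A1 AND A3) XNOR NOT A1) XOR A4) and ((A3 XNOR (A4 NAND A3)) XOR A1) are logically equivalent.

No. Counterexample: with A1=0, A4=0, A3=1, Expression 1 = 0 but Expression 2 = 1.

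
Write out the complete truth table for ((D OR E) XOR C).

C | E | D | Output
------------------
0 | 0 | 0 | 0
0 | 0 | 1 | 1
0 | 1 | 0 | 1
0 | 1 | 1 | 1
1 | 0 | 0 | 1
1 | 0 | 1 | 0
1 | 1 | 0 | 0
1 | 1 | 1 | 0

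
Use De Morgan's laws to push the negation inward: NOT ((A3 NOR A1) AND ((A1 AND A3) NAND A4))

NOT (A3 NOR A1) OR NOT ((A1 AND A3) NAND A4)
De Morgan's: NOT(AND of terms) = OR of negations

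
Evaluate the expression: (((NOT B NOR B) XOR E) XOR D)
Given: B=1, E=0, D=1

Substituting: (((NOT 1 NOR 1) XOR 0) XOR 1)
= 1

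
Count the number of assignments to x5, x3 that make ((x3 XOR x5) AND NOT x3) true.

Satisfying assignments: (1,0)
Count: 1 out of 4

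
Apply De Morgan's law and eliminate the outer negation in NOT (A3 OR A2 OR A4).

NOT A3 AND NOT A2 AND NOT A4
De Morgan's: NOT(OR of terms) = AND of negations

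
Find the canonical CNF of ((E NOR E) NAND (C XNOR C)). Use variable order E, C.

(E OR C) AND (E OR NOT C)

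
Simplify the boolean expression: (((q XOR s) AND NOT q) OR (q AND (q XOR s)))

By distribution ((E AND v) OR (E AND NOT v) = E):
= (q XOR s)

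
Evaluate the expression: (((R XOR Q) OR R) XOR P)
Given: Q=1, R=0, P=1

Substituting: (((0 XOR 1) OR 0) XOR 1)
= 0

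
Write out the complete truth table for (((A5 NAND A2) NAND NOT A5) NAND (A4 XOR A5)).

A2 | A4 | A5 | Output
---------------------
0 | 0 | 0 | 1
0 | 0 | 1 | 0
0 | 1 | 0 | 1
0 | 1 | 1 | 1
1 | 0 | 0 | 1
1 | 0 | 1 | 0
1 | 1 | 0 | 1
1 | 1 | 1 | 1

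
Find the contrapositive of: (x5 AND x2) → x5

Contrapositive: NOT x5 → NOT (x5 AND x2)
Note: A statement and its contrapositive are logically equivalent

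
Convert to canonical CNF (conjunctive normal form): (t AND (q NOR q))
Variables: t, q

(t OR q) AND (t OR NOT q) AND (NOT t OR NOT q)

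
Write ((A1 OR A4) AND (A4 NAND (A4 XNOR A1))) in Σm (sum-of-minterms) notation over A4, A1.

Σm(1, 2) = (NOT A4 AND A1) OR (A4 AND NOT A1)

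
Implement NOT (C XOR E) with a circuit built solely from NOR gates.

(((((C NOR E) NOR (C NOR E)) NOR ((C NOR E) NOR (C NOR E))) NOR ((((C NOR C) NOR (E NOR E)) NOR ((C NOR C) NOR (E NOR E))) NOR (((C NOR C) NOR (E NOR E)) NOR ((C NOR C) NOR (E NOR E))))) NOR ((((C NOR E) NOR (C NOR E)) NOR ((C NOR E) NOR (C NOR E))) NOR ((((C NOR C) NOR (E NOR E)) NOR ((C NOR C) NOR (E NOR E))) NOR (((C NOR C) NOR (E NOR E)) NOR ((C NOR C) NOR (E NOR E))))))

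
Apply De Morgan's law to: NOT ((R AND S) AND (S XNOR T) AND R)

NOT (R AND S) OR NOT (S XNOR T) OR NOT R
De Morgan's: NOT(AND of terms) = OR of negations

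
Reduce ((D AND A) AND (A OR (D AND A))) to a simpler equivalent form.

By absorption (E AND (E OR v) = E):
= (D AND A)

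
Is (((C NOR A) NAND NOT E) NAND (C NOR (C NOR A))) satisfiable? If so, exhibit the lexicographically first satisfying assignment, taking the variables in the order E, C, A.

E=0, C=0, A=0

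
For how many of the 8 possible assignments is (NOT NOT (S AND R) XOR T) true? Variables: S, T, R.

Satisfying assignments: (0,1,0), (0,1,1), (1,0,1), (1,1,0)
Count: 4 out of 8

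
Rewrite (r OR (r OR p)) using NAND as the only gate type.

((r NAND r) NAND (((r NAND r) NAND (p NAND p)) NAND ((r NAND r) NAND (p NAND p))))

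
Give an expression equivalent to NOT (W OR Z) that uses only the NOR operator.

(((W NOR Z) NOR (W NOR Z)) NOR ((W NOR Z) NOR (W NOR Z)))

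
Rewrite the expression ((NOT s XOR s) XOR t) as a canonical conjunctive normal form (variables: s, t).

(s OR NOT t) AND (NOT s OR NOT t)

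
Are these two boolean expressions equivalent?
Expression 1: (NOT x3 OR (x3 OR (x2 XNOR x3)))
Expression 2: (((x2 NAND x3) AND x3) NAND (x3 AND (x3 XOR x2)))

No. Counterexample: with x3=1, x2=0, Expression 1 = 1 but Expression 2 = 0.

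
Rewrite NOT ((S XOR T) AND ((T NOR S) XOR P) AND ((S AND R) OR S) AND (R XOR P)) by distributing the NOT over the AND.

NOT (S XOR T) OR NOT ((T NOR S) XOR P) OR NOT ((S AND R) OR S) OR NOT (R XOR P)
De Morgan's: NOT(AND of terms) = OR of negations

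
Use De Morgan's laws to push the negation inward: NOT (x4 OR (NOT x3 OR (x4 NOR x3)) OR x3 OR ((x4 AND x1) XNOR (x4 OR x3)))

NOT x4 AND NOT (NOT x3 OR (x4 NOR x3)) AND NOT x3 AND NOT ((x4 AND x1) XNOR (x4 OR x3))
De Morgan's: NOT(OR of terms) = AND of negations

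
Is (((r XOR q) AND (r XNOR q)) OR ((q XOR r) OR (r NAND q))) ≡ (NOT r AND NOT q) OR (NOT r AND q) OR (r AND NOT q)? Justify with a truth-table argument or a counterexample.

Yes, they are equivalent — the two output columns agree on all 4 assignments:
r | q | Expression 1 | Expression 2
-----------------------------------
0 | 0 | 1 | 1
0 | 1 | 1 | 1
1 | 0 | 1 | 1
1 | 1 | 0 | 0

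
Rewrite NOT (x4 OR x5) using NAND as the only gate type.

(((x4 NAND x4) NAND (x5 NAND x5)) NAND ((x4 NAND x4) NAND (x5 NAND x5)))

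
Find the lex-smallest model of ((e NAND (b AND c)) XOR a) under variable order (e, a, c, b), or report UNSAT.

e=0, a=0, c=0, b=0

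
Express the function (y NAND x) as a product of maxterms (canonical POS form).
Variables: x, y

ΠM(3) = (NOT x OR NOT y)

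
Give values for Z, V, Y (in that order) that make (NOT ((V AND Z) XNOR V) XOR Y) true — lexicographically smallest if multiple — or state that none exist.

Z=0, V=0, Y=1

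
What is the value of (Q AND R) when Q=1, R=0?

Substituting: (1 AND 0)
= 0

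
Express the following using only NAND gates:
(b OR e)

((b NAND b) NAND (e NAND e))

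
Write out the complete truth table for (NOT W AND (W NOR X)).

X | W | Output
--------------
0 | 0 | 1
0 | 1 | 0
1 | 0 | 0
1 | 1 | 0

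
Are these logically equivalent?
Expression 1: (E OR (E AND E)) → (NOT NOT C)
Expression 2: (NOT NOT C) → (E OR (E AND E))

No, Converse is not equivalent to original (counterexample: C=0, E=1)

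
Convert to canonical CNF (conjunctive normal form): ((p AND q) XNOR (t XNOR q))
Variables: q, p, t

(q OR p OR t) AND (q OR NOT p OR t) AND (NOT q OR p OR NOT t) AND (NOT q OR NOT p OR t)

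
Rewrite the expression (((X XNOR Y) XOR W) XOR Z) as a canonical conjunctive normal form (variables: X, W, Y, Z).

(X OR W OR Y OR NOT Z) AND (X OR W OR NOT Y OR Z) AND (X OR NOT W OR Y OR Z) AND (X OR NOT W OR NOT Y OR NOT Z) AND (NOT X OR W OR Y OR Z) AND (NOT X OR W OR NOT Y OR NOT Z) AND (NOT X OR NOT W OR Y OR NOT Z) AND (NOT X OR NOT W OR NOT Y OR Z)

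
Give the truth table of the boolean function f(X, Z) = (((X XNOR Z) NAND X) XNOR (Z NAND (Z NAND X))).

X | Z | Output
--------------
0 | 0 | 1
0 | 1 | 0
1 | 0 | 1
1 | 1 | 0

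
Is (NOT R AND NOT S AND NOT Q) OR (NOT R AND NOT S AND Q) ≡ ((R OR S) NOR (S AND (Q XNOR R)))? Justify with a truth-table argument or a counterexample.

Yes, they are equivalent — the two output columns agree on all 8 assignments:
R | S | Q | Expression 1 | Expression 2
---------------------------------------
0 | 0 | 0 | 1 | 1
0 | 0 | 1 | 1 | 1
0 | 1 | 0 | 0 | 0
0 | 1 | 1 | 0 | 0
1 | 0 | 0 | 0 | 0
1 | 0 | 1 | 0 | 0
1 | 1 | 0 | 0 | 0
1 | 1 | 1 | 0 | 0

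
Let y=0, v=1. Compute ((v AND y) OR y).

Substituting: ((1 AND 0) OR 0)
= 0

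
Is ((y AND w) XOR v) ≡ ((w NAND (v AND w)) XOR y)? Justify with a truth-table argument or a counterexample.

No. Counterexample: with y=0, v=0, w=0, Expression 1 = 0 but Expression 2 = 1.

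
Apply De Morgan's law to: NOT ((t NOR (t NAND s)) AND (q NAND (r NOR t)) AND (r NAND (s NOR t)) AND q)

NOT (t NOR (t NAND s)) OR NOT (q NAND (r NOR t)) OR NOT (r NAND (s NOR t)) OR NOT q
De Morgan's: NOT(AND of terms) = OR of negations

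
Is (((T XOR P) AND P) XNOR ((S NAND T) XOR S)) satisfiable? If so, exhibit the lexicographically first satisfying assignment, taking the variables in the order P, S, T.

P=0, S=1, T=0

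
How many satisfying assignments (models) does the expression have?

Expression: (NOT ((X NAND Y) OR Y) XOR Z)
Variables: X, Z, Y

Satisfying assignments: (0,1,0), (0,1,1), (1,1,0), (1,1,1)
Count: 4 out of 8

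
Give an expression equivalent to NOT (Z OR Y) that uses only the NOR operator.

(((Z NOR Y) NOR (Z NOR Y)) NOR ((Z NOR Y) NOR (Z NOR Y)))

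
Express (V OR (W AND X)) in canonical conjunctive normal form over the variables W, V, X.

(W OR V OR X) AND (W OR V OR NOT X) AND (NOT W OR V OR X)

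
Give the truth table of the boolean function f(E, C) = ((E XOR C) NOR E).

E | C | Output
--------------
0 | 0 | 1
0 | 1 | 0
1 | 0 | 0
1 | 1 | 0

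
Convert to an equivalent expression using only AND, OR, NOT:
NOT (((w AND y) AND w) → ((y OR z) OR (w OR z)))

((w AND y) AND w) AND NOT ((y OR z) OR (w OR z))
(Negated implication: NOT(A → B) = A AND NOT B)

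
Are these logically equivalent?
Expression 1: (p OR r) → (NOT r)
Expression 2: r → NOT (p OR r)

Yes, Contrapositive is always equivalent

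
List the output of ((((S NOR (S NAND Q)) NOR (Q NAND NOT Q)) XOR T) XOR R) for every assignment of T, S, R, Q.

T | S | R | Q | Output
----------------------
0 | 0 | 0 | 0 | 0
0 | 0 | 0 | 1 | 0
0 | 0 | 1 | 0 | 1
0 | 0 | 1 | 1 | 1
0 | 1 | 0 | 0 | 0
0 | 1 | 0 | 1 | 0
0 | 1 | 1 | 0 | 1
0 | 1 | 1 | 1 | 1
1 | 0 | 0 | 0 | 1
1 | 0 | 0 | 1 | 1
1 | 0 | 1 | 0 | 0
1 | 0 | 1 | 1 | 0
1 | 1 | 0 | 0 | 1
1 | 1 | 0 | 1 | 1
1 | 1 | 1 | 0 | 0
1 | 1 | 1 | 1 | 0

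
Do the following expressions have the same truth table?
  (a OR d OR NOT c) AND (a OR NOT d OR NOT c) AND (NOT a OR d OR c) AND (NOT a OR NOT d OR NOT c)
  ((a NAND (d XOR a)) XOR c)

Yes, they are equivalent — the two output columns agree on all 8 assignments:
a | d | c | Expression 1 | Expression 2
---------------------------------------
0 | 0 | 0 | 1 | 1
0 | 0 | 1 | 0 | 0
0 | 1 | 0 | 1 | 1
0 | 1 | 1 | 0 | 0
1 | 0 | 0 | 0 | 0
1 | 0 | 1 | 1 | 1
1 | 1 | 0 | 1 | 1
1 | 1 | 1 | 0 | 0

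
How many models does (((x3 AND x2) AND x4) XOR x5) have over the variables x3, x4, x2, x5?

Satisfying assignments: (0,0,0,1), (0,0,1,1), (0,1,0,1), (0,1,1,1), (1,0,0,1), (1,0,1,1), (1,1,0,1), (1,1,1,0)
Count: 8 out of 16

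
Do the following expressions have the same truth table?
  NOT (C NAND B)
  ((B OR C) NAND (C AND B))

No. Counterexample: with C=0, B=0, Expression 1 = 0 but Expression 2 = 1.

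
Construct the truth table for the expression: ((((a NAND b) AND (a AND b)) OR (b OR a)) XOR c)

c | a | b | Output
------------------
0 | 0 | 0 | 0
0 | 0 | 1 | 1
0 | 1 | 0 | 1
0 | 1 | 1 | 1
1 | 0 | 0 | 1
1 | 0 | 1 | 0
1 | 1 | 0 | 0
1 | 1 | 1 | 0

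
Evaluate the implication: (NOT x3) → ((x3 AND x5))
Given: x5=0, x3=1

Antecedent (NOT x3) = 0; consequent ((x3 AND x5)) = 0.
0 → 0 = 1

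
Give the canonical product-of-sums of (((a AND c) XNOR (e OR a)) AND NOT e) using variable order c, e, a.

ΠM(1, 2, 3, 6, 7) = (c OR e OR NOT a) AND (c OR NOT e OR a) AND (c OR NOT e OR NOT a) AND (NOT c OR NOT e OR a) AND (NOT c OR NOT e OR NOT a)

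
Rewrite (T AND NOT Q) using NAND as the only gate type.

((T NAND (Q NAND Q)) NAND (T NAND (Q NAND Q)))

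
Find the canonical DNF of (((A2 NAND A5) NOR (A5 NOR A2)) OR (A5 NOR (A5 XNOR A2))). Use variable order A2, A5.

(A2 AND NOT A5) OR (A2 AND A5)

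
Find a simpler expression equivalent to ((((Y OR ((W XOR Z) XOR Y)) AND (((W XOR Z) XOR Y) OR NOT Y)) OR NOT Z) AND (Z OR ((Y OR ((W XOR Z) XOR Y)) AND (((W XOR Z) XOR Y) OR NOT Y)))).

By distribution ((E OR v) AND (E OR NOT v) = E) then distribution ((E OR v) AND (E OR NOT v) = E):
= ((W XOR Z) XOR Y)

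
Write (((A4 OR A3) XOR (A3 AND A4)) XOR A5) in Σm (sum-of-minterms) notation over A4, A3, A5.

Σm(1, 2, 4, 7) = (NOT A4 AND NOT A3 AND A5) OR (NOT A4 AND A3 AND NOT A5) OR (A4 AND NOT A3 AND NOT A5) OR (A4 AND A3 AND A5)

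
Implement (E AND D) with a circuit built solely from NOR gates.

((E NOR E) NOR (D NOR D))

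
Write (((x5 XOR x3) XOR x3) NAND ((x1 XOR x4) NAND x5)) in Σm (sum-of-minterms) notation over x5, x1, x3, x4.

Σm(0, 1, 2, 3, 4, 5, 6, 7, 9, 11, 12, 14) = (NOT x5 AND NOT x1 AND NOT x3 AND NOT x4) OR (NOT x5 AND NOT x1 AND NOT x3 AND x4) OR (NOT x5 AND NOT x1 AND x3 AND NOT x4) OR (NOT x5 AND NOT x1 AND x3 AND x4) OR (NOT x5 AND x1 AND NOT x3 AND NOT x4) OR (NOT x5 AND x1 AND NOT x3 AND x4) OR (NOT x5 AND x1 AND x3 AND NOT x4) OR (NOT x5 AND x1 AND x3 AND x4) OR (x5 AND NOT x1 AND NOT x3 AND x4) OR (x5 AND NOT x1 AND x3 AND x4) OR (x5 AND x1 AND NOT x3 AND NOT x4) OR (x5 AND x1 AND x3 AND NOT x4)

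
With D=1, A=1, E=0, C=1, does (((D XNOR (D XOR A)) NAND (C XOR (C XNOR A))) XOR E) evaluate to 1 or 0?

Substituting: (((1 XNOR (1 XOR 1)) NAND (1 XOR (1 XNOR 1))) XOR 0)
= 1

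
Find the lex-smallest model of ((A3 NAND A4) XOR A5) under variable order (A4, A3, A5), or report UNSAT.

A4=0, A3=0, A5=0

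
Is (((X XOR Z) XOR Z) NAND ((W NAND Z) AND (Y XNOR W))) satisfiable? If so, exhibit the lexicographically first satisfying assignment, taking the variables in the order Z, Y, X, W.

Z=0, Y=0, X=0, W=0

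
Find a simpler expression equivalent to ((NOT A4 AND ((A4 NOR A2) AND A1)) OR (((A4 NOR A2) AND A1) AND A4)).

By distribution ((E AND v) OR (E AND NOT v) = E):
= ((A4 NOR A2) AND A1)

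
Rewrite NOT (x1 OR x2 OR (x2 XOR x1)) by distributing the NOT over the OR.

NOT x1 AND NOT x2 AND NOT (x2 XOR x1)
De Morgan's: NOT(OR of terms) = AND of negations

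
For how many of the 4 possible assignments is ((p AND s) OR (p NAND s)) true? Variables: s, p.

Satisfying assignments: (0,0), (0,1), (1,0), (1,1)
Count: 4 out of 4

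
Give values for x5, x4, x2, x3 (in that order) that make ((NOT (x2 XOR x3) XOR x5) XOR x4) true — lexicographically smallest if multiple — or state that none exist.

x5=0, x4=0, x2=0, x3=0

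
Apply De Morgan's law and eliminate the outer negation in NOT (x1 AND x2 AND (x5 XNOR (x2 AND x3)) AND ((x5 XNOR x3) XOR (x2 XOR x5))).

NOT x1 OR NOT x2 OR NOT (x5 XNOR (x2 AND x3)) OR NOT ((x5 XNOR x3) XOR (x2 XOR x5))
De Morgan's: NOT(AND of terms) = OR of negations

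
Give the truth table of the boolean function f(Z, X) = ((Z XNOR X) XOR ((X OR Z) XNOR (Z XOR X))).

Z | X | Output
--------------
0 | 0 | 0
0 | 1 | 1
1 | 0 | 1
1 | 1 | 1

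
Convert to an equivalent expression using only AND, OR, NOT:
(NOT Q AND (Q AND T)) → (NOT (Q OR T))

NOT (NOT Q AND (Q AND T)) OR (NOT (Q OR T))
(Implication elimination: A → B = NOT A OR B)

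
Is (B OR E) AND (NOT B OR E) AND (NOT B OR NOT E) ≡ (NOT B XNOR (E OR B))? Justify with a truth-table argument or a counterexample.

Yes, they are equivalent — the two output columns agree on all 4 assignments:
B | E | Expression 1 | Expression 2
-----------------------------------
0 | 0 | 0 | 0
0 | 1 | 1 | 1
1 | 0 | 0 | 0
1 | 1 | 0 | 0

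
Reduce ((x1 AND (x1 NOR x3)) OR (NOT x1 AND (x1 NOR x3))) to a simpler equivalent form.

By distribution ((E AND v) OR (E AND NOT v) = E):
= (x1 NOR x3)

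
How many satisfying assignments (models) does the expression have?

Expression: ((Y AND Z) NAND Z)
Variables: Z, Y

Satisfying assignments: (0,0), (0,1), (1,0)
Count: 3 out of 4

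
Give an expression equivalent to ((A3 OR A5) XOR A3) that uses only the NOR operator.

((((((A3 NOR A5) NOR (A3 NOR A5)) NOR A3) NOR (((A3 NOR A5) NOR (A3 NOR A5)) NOR A3)) NOR ((((A3 NOR A5) NOR (A3 NOR A5)) NOR A3) NOR (((A3 NOR A5) NOR (A3 NOR A5)) NOR A3))) NOR ((((((A3 NOR A5) NOR (A3 NOR A5)) NOR ((A3 NOR A5) NOR (A3 NOR A5))) NOR (A3 NOR A3)) NOR ((((A3 NOR A5) NOR (A3 NOR A5)) NOR ((A3 NOR A5) NOR (A3 NOR A5))) NOR (A3 NOR A3))) NOR (((((A3 NOR A5) NOR (A3 NOR A5)) NOR ((A3 NOR A5) NOR (A3 NOR A5))) NOR (A3 NOR A3)) NOR ((((A3 NOR A5) NOR (A3 NOR A5)) NOR ((A3 NOR A5) NOR (A3 NOR A5))) NOR (A3 NOR A3)))))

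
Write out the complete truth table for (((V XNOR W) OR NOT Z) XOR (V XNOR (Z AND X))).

Z | V | W | X | Output
----------------------
0 | 0 | 0 | 0 | 0
0 | 0 | 0 | 1 | 0
0 | 0 | 1 | 0 | 0
0 | 0 | 1 | 1 | 0
0 | 1 | 0 | 0 | 1
0 | 1 | 0 | 1 | 1
0 | 1 | 1 | 0 | 1
0 | 1 | 1 | 1 | 1
1 | 0 | 0 | 0 | 0
1 | 0 | 0 | 1 | 1
1 | 0 | 1 | 0 | 1
1 | 0 | 1 | 1 | 0
1 | 1 | 0 | 0 | 0
1 | 1 | 0 | 1 | 1
1 | 1 | 1 | 0 | 1
1 | 1 | 1 | 1 | 0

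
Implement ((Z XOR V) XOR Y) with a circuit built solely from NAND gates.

((((Z NAND (Z NAND V)) NAND (V NAND (Z NAND V))) NAND (((Z NAND (Z NAND V)) NAND (V NAND (Z NAND V))) NAND Y)) NAND (Y NAND (((Z NAND (Z NAND V)) NAND (V NAND (Z NAND V))) NAND Y)))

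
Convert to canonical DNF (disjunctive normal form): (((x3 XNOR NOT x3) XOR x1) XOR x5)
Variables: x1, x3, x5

(NOT x1 AND NOT x3 AND x5) OR (NOT x1 AND x3 AND x5) OR (x1 AND NOT x3 AND NOT x5) OR (x1 AND x3 AND NOT x5)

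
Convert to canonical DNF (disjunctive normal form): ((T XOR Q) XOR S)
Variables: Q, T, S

(NOT Q AND NOT T AND S) OR (NOT Q AND T AND NOT S) OR (Q AND NOT T AND NOT S) OR (Q AND T AND S)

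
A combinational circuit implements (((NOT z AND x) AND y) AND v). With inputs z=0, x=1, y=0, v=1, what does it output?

Substituting: (((NOT 0 AND 1) AND 0) AND 1)
= 0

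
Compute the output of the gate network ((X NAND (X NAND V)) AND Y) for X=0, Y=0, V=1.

Substituting: ((0 NAND (0 NAND 1)) AND 0)
= 0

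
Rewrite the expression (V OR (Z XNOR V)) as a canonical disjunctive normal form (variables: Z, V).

(NOT Z AND NOT V) OR (NOT Z AND V) OR (Z AND V)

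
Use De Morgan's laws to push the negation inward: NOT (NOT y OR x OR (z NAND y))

y AND NOT x AND NOT (z NAND y)
De Morgan's: NOT(OR of terms) = AND of negations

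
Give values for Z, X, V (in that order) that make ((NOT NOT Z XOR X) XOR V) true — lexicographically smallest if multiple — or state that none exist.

Z=0, X=0, V=1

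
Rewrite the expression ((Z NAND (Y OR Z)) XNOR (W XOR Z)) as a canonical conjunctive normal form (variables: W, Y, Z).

(W OR Y OR Z) AND (W OR Y OR NOT Z) AND (W OR NOT Y OR Z) AND (W OR NOT Y OR NOT Z)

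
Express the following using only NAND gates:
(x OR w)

((x NAND x) NAND (w NAND w))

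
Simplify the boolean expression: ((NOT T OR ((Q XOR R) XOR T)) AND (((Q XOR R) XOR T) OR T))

By distribution ((E OR v) AND (E OR NOT v) = E):
= ((Q XOR R) XOR T)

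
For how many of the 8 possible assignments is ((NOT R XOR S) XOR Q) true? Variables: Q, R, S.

Satisfying assignments: (0,0,0), (0,1,1), (1,0,1), (1,1,0)
Count: 4 out of 8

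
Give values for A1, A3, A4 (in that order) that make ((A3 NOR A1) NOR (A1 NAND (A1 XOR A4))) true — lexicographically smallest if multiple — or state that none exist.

A1=1, A3=0, A4=0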